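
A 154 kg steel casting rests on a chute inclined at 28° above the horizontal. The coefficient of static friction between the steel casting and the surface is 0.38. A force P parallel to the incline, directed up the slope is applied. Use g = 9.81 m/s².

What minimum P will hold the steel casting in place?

The steel casting tends to slide down (tan θ > μ_s), so at the point of impending slip friction acts up-slope at its limit: f = μ_s N.
P is parallel to the surface, so N = m g cos θ = 1330 N.
Along the incline: P + μ_s N = m g sin θ, so P = 709 − 0.38×1330 = 202 N.

P_min ≈ 202 N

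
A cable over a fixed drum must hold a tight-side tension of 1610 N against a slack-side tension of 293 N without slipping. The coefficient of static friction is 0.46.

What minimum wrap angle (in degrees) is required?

β_min ≈ 212°

T₂/T₁ = e^{μβ} → β = ln(T₂/T₁)/μ.
β = ln(1610/293)/0.46 = 1.704/0.46 = 3.704 rad.
In degrees: β = 3.704 × 180/π = 212°.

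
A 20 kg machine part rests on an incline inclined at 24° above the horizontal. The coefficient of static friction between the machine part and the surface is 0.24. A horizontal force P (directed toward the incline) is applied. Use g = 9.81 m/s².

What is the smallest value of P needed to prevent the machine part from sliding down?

The machine part tends to slide down (tan θ > μ_s), so at the point of impending slip friction acts up-slope at its limit: f = μ_s N.
Perpendicular to the incline: N = m g cos θ + P sin θ.
Along the incline: P cos θ + μ_s N = m g sin θ, i.e. P cos θ + μ_s (m g cos θ + P sin θ) = m g sin θ.
Solving, P (cos θ + μ_s sin θ) = m g (sin θ − μ_s cos θ), so P = 196×0.1875/1.011 = 36.4 N.

P_min ≈ 36.4 N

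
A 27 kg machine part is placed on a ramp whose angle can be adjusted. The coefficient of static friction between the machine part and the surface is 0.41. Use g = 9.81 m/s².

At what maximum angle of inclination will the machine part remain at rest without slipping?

θ_max ≈ 22.3°

At the slip threshold, m g sin θ = μ_s · m g cos θ, so tan θ = μ_s.
θ_max = arctan(0.41) = 22.3°.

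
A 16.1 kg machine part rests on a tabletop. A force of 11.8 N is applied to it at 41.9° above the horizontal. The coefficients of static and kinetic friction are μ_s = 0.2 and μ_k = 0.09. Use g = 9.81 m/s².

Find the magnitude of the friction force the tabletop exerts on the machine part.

f ≈ 8.78 N

Vertical equilibrium gives N = m g − P sin α = 150.1 N.
Horizontally, friction must balance P cos α = 8.783 N.
The static-friction limit is μ_s N = 30.01 N.
Since 8.783 N does not exceed the limit, the machine part stays at rest and f = 8.78 N.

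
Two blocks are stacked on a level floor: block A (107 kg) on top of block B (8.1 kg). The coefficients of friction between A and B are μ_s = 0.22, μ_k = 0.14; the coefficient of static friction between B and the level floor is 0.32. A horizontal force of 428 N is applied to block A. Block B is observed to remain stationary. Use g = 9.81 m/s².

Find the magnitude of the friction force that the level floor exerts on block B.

Normal force at the A–B interface: N₁ = m_A g = 1050 N.
So the A–B interface can sustain at most μ_s N₁ = 230.9 N of static friction.
Since P = 428 N > 230.9 N, A slides on B; the A–B friction is kinetic: f₁ = μ_k N₁ = 0.14×1050 = 147 N.
By Newton's third law B feels 147 N forward from A. With B stationary, the floor's static friction on B balances it: f₂ = 147 N (well within μ_s(m_A+m_B)g = 361.3 N).

f ≈ 147 N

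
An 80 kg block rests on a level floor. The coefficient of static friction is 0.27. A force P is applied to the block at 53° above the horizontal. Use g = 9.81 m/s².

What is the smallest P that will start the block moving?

P ≈ 259 N

N = m g − P sin α (the pull lifts the block).
At impending slip, P cos α = μ_s N = μ_s (m g − P sin α).
Solving: P (cos α + μ_s sin α) = μ_s m g → P = 0.27×785/(cos 53° + 0.27 sin 53°) = 212/0.8174 = 259 N.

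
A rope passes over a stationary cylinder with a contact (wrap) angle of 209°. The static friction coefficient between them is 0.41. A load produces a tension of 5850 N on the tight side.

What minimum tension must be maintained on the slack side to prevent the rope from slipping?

T_min ≈ 1310 N

Capstan equation at impending slip: T_tight/T_slack = e^{μβ}.
β = 209° = 3.648 rad; e^{μβ} = e^{0.41×3.648} = 4.462.
T_slack = T_tight / e^{μβ} = 5850 / 4.462 = 1310 N.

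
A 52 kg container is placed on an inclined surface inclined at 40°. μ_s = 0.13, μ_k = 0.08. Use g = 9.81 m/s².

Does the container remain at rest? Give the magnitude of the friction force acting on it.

N = m g cos θ = 391 N.
Down-slope weight component: m g sin θ = 328 N.
μ_s N = 50.8 N.
328 > 50.8 N, so it slides; kinetic friction f = μ_k N = 0.08×391 = 31.3 N.

f ≈ 31.3 N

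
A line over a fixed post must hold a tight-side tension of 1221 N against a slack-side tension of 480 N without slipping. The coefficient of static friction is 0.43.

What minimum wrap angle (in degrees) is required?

β_min ≈ 124°

T₂/T₁ = e^{μβ} → β = ln(T₂/T₁)/μ.
β = ln(1221/480)/0.43 = 0.9336/0.43 = 2.171 rad.
In degrees: β = 2.171 × 180/π = 124°.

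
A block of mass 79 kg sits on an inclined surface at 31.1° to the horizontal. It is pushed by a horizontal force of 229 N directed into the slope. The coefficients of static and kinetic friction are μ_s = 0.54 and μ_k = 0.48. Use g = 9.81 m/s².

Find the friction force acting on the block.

f ≈ 204 N (up the incline)

Normal direction: N = m g cos θ + P sin θ = 781.9 N.
Parallel to the incline: P cos θ − m g sin θ = 196.1 − 400.3 = -204.2 N; the friction needed to balance this is 204.2 N acting up the slope.
Maximum static friction: μ_s N = 0.54 × 781.9 = 422.2 N.
Since 204.2 N is within the 422.2 N limit, the block stays put and friction is exactly 204 N.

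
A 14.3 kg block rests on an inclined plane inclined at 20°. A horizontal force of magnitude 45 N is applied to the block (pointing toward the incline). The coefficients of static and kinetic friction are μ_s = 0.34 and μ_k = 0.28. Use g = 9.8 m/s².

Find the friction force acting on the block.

f ≈ 5.64 N (up the incline)

Normal direction: N = m g cos θ + P sin θ = 147.1 N.
Parallel to the incline: P cos θ − m g sin θ = 42.29 − 47.93 = -5.645 N; the friction needed to balance this is 5.645 N acting up the slope.
Maximum static friction: μ_s N = 0.34 × 147.1 = 50.01 N.
Since 5.645 N is within the 50.01 N limit, the block stays put and friction is exactly 5.64 N.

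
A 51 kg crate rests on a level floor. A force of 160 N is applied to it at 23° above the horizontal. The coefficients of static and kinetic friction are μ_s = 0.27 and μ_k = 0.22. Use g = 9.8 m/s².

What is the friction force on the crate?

N = m g − P sin α = 499.8 − 160×sin 23° = 437.3 N.
The horizontal driving force is P cos α = 147.3 N, so equilibrium needs friction f = 147.3 N.
μ_s N = 0.27 × 437.3 = 118.1 N.
The required friction exceeds μ_s N, so the crate moves and f = μ_k N = 96.2 N.

f ≈ 96.2 N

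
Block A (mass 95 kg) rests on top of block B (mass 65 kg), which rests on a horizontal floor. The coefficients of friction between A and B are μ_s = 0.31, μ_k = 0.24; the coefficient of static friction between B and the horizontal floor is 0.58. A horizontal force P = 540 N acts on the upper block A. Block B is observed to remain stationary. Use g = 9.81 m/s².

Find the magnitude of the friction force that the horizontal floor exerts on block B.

f ≈ 224 N

Between the blocks, N₁ = m_A g = 932 N.
So the A–B interface can sustain at most μ_s N₁ = 288.9 N of static friction.
Since P = 540 N > 288.9 N, A slides on B; the A–B friction is kinetic: f₁ = μ_k N₁ = 0.24×932 = 224 N.
By Newton's third law B feels 224 N forward from A. With B stationary, the floor's static friction on B balances it: f₂ = 224 N (well within μ_s(m_A+m_B)g = 910.4 N).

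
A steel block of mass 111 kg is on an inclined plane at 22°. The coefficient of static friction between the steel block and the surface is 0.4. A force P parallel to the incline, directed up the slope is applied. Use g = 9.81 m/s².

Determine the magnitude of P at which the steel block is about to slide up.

At impending motion up the slope, friction acts down-slope at its limit: f = μ_s N.
P is parallel to the surface, so N = m g cos θ = 1010 N.
Along the incline: P = m g sin θ + μ_s N = 408 + 0.4×1010 = 812 N.

P ≈ 812 N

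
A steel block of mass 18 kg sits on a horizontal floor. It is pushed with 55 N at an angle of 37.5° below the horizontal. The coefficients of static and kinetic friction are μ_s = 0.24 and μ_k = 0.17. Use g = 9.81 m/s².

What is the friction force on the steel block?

N = m g + P sin α = 176.6 + 55×sin 37.5° = 210.1 N.
The horizontal driving force is P cos α = 43.63 N, so equilibrium needs friction f = 43.63 N.
μ_s N = 0.24 × 210.1 = 50.41 N.
Since 43.63 N does not exceed the limit, the steel block stays at rest and f = 43.6 N.

f ≈ 43.6 N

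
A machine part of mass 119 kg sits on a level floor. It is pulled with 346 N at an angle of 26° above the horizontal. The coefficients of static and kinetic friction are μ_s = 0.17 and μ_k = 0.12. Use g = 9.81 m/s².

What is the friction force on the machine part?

f ≈ 122 N

Vertical equilibrium gives N = m g − P sin α = 1016 N.
For equilibrium, f = P cos α = 346×cos 26° = 311 N.
The static-friction limit is μ_s N = 172.7 N.
The required friction exceeds μ_s N, so the machine part moves and f = μ_k N = 122 N.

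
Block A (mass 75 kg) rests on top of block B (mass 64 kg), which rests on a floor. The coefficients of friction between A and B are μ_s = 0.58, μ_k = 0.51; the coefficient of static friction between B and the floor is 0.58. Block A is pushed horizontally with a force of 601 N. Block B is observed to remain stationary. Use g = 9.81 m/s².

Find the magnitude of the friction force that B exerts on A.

The normal force B exerts on A is simply A's weight, N₁ = 735.8 N.
So the A–B interface can sustain at most μ_s N₁ = 426.7 N of static friction.
P = 601 N exceeds that limit, so A slips over B and the interface friction becomes kinetic: f₁ = μ_k N₁ = 0.51×735.8 = 375 N.
By Newton's third law B feels 375 N forward from A. With B stationary, the floor's static friction on B balances it: f₂ = 375 N (well within μ_s(m_A+m_B)g = 790.9 N).

f ≈ 375 N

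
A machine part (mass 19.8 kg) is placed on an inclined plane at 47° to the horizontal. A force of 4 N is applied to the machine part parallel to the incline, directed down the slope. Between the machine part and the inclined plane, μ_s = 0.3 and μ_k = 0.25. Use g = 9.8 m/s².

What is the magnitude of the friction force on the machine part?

Normal force: N = m g cos θ = 19.8 × 9.8 × cos 47° = 132.3 N.
For equilibrium along the incline the friction force must supply f = m g sin θ + P = 141.9 + 4 = 145.9 N (positive meaning up-slope).
Static friction can supply at most μ_s N = 39.7 N.
|145.9| exceeds 39.7 N, so the machine part slips down-slope; friction is kinetic, f = μ_k N = 0.25×132.3 = 33.1 N.

f ≈ 33.1 N (up the incline)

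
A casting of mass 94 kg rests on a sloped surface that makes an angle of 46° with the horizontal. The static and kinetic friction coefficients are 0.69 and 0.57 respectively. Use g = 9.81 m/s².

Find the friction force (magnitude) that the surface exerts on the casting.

f ≈ 365 N (up the incline)

Perpendicular to the surface, N = m g cos θ = 94·9.81·cos 46° = 640.6 N.
For equilibrium along the incline, friction must balance the weight component: f = m g sin θ = 663.3 N up the slope.
The static-friction ceiling is μ_s N = 0.69 × 640.6 = 442 N.
Since |663.3| > 442 N, static friction cannot hold it; the casting slides down the incline and kinetic friction applies: f = μ_k N = 0.57 × 640.6 = 365 N.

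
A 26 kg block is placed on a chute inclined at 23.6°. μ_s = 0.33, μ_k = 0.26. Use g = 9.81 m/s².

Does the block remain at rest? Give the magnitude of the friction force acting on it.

N = m g cos θ = 234 N.
Down-slope weight component: m g sin θ = 102 N.
μ_s N = 77.1 N.
102 > 77.1 N, so it slides; kinetic friction f = μ_k N = 0.26×234 = 60.8 N.

f ≈ 60.8 N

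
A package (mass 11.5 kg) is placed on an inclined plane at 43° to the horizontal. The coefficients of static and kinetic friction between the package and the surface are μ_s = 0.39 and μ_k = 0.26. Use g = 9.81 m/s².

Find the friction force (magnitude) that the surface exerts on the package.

The normal reaction is N = m g cos θ = 82.51 N.
For equilibrium along the incline, friction must balance the weight component: f = m g sin θ = 76.94 N up the slope.
The static-friction ceiling is μ_s N = 0.39 × 82.51 = 32.18 N.
|76.94| exceeds 32.18 N, so the package slips down-slope; friction is kinetic, f = μ_k N = 0.26×82.51 = 21.5 N.

f ≈ 21.5 N (up the incline)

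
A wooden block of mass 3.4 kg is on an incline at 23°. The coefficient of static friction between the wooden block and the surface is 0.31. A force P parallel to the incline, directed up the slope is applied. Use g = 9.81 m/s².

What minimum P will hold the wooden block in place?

P_min ≈ 3.51 N

The wooden block tends to slide down (tan θ > μ_s), so at the point of impending slip friction acts up-slope at its limit: f = μ_s N.
P is parallel to the surface, so N = m g cos θ = 30.7 N.
Along the incline: P + μ_s N = m g sin θ, so P = 13 − 0.31×30.7 = 3.51 N.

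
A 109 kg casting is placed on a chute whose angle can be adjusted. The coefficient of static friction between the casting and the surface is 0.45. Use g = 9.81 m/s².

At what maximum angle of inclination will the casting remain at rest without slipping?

At the slip threshold, m g sin θ = μ_s · m g cos θ, so tan θ = μ_s.
θ_max = arctan(0.45) = 24.2°.

θ_max ≈ 24.2°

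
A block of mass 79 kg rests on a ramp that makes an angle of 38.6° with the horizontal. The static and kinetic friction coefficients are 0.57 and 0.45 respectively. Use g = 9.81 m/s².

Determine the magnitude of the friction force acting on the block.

f ≈ 273 N (up the incline)

The normal reaction is N = m g cos θ = 605.7 N.
For equilibrium along the incline, friction must balance the weight component: f = m g sin θ = 483.5 N up the slope.
The static-friction ceiling is μ_s N = 0.57 × 605.7 = 345.2 N.
|483.5| exceeds 345.2 N, so the block slips down-slope; friction is kinetic, f = μ_k N = 0.45×605.7 = 273 N.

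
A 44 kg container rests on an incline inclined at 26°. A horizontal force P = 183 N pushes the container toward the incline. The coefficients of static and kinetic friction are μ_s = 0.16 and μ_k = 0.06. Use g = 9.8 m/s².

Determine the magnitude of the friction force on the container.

Resolve perpendicular to the incline: N = m g cos θ + P sin θ = 44×9.8×cos 26° + 183×sin 26° = 467.8 N.
Along the incline, the net driving force (taking up-slope positive) is P cos θ − m g sin θ = 164.5 − 189 = -24.55 N, so equilibrium requires friction f = 24.55 N (up-slope).
Maximum static friction: μ_s N = 0.16 × 467.8 = 74.85 N.
|f_req| = 24.55 ≤ 74.85 N → the container is in equilibrium; friction equals the required value.

f ≈ 24.5 N (up the incline)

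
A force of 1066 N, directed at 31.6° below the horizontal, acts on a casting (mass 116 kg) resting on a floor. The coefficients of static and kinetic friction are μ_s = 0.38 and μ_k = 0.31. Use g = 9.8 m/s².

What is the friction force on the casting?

f ≈ 526 N

N = m g + P sin α = 1137 + 1066×sin 31.6° = 1695 N.
The horizontal driving force is P cos α = 907.9 N, so equilibrium needs friction f = 907.9 N.
μ_s N = 0.38 × 1695 = 644.2 N.
907.9 > 644.2 N → the casting slides; f = μ_k N = 0.31×1695 = 526 N.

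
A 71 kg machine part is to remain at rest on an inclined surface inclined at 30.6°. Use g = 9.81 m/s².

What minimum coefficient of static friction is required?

At the slip threshold m g sin θ = μ_s m g cos θ, so μ_s,min = tan θ.
μ_s,min = tan 30.6° = 0.591.

μ_s,min ≈ 0.591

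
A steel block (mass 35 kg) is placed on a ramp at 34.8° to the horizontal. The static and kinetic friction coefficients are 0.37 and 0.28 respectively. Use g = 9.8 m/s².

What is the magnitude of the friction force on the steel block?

f ≈ 78.9 N (up the incline)

The normal reaction is N = m g cos θ = 281.7 N.
For equilibrium along the incline, friction must balance the weight component: f = m g sin θ = 195.8 N up the slope.
Maximum static friction available: μ_s N = 0.37 × 281.7 = 104.2 N.
|195.8| exceeds 104.2 N, so the steel block slips down-slope; friction is kinetic, f = μ_k N = 0.28×281.7 = 78.9 N.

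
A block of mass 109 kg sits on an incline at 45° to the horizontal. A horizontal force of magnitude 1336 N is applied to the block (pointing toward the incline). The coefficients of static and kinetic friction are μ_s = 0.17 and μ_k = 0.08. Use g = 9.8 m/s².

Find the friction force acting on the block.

Resolve perpendicular to the incline: N = m g cos θ + P sin θ = 109×9.8×cos 45° + 1336×sin 45° = 1700 N.
Along the incline, the net driving force (taking up-slope positive) is P cos θ − m g sin θ = 944.7 − 755.3 = 189.4 N, so equilibrium requires friction f = -189.4 N (down-slope).
Maximum static friction: μ_s N = 0.17 × 1700 = 289 N.
|f_req| = 189.4 ≤ 289 N → the block is in equilibrium; friction equals the required value.

f ≈ 189 N (down the incline)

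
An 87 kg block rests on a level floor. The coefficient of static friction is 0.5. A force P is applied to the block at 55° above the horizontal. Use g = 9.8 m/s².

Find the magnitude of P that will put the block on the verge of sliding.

P ≈ 434 N

N = m g − P sin α (the pull lifts the block).
At impending slip, P cos α = μ_s N = μ_s (m g − P sin α).
Solving: P (cos α + μ_s sin α) = μ_s m g → P = 0.5×853/(cos 55° + 0.5 sin 55°) = 426/0.9832 = 434 N.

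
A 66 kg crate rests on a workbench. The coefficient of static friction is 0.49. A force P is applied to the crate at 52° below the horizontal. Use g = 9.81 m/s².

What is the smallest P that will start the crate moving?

P ≈ 1380 N

N = m g + P sin α (the push presses the crate into the workbench).
At impending slip, P cos α = μ_s N = μ_s (m g + P sin α).
Solving: P (cos α − μ_s sin α) = μ_s m g → P = 0.49×647/(cos 52° − 0.49 sin 52°) = 317/0.2295 = 1380 N.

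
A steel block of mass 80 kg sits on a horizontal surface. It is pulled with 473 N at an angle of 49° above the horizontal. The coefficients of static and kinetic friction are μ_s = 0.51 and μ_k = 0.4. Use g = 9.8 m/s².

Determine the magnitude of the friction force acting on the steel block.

The vertical component of P reduces the normal force: N = m g − P sin α = 784 − 357 = 427 N.
Horizontally, friction must balance P cos α = 310.3 N.
μ_s N = 0.51 × 427 = 217.8 N.
The required friction exceeds μ_s N, so the steel block moves and f = μ_k N = 171 N.

f ≈ 171 N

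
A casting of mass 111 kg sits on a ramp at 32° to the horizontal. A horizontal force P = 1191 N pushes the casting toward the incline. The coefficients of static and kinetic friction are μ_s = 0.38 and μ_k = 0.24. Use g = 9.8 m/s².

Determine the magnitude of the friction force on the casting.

Normal direction: N = m g cos θ + P sin θ = 1554 N.
Along the incline, the net driving force (taking up-slope positive) is P cos θ − m g sin θ = 1010 − 576.4 = 433.6 N, so equilibrium requires friction f = -433.6 N (down-slope).
Maximum static friction: μ_s N = 0.38 × 1554 = 590.4 N.
Since 433.6 N is within the 590.4 N limit, the casting stays put and friction is exactly 434 N.

f ≈ 434 N (down the incline)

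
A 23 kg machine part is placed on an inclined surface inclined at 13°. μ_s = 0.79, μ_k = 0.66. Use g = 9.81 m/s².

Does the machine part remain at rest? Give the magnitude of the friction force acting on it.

N = m g cos θ = 220 N.
Down-slope weight component: m g sin θ = 50.8 N.
μ_s N = 174 N.
50.8 ≤ 174 N, so it stays put; friction = 50.8 N.

f ≈ 50.8 N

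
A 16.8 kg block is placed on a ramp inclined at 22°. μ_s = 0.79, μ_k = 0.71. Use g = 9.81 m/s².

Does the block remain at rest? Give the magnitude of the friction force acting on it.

f ≈ 61.7 N

N = m g cos θ = 153 N.
Down-slope weight component: m g sin θ = 61.7 N.
μ_s N = 121 N.
61.7 ≤ 121 N, so it stays put; friction = 61.7 N.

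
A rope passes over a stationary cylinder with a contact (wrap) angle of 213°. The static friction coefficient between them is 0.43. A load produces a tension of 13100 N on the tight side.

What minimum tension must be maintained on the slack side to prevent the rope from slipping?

Capstan equation at impending slip: T_tight/T_slack = e^{μβ}.
β = 213° = 3.718 rad; e^{μβ} = e^{0.43×3.718} = 4.946.
T_slack = T_tight / e^{μβ} = 13100 / 4.946 = 2650 N.

T_min ≈ 2650 N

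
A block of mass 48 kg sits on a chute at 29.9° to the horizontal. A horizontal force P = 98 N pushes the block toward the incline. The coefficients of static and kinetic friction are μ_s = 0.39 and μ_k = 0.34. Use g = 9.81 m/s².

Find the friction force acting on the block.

Resolve perpendicular to the incline: N = m g cos θ + P sin θ = 48×9.81×cos 29.9° + 98×sin 29.9° = 457.1 N.
Along the incline, the net driving force (taking up-slope positive) is P cos θ − m g sin θ = 84.96 − 234.7 = -149.8 N, so equilibrium requires friction f = 149.8 N (up-slope).
Maximum static friction: μ_s N = 0.39 × 457.1 = 178.3 N.
|f_req| = 149.8 ≤ 178.3 N → the block is in equilibrium; friction equals the required value.

f ≈ 150 N (up the incline)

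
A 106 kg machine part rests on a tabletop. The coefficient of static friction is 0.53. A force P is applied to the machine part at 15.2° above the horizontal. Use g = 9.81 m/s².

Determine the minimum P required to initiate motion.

N = m g − P sin α (the pull lifts the machine part).
At impending slip, P cos α = μ_s N = μ_s (m g − P sin α).
Solving: P (cos α + μ_s sin α) = μ_s m g → P = 0.53×1040/(cos 15.2° + 0.53 sin 15.2°) = 551/1.104 = 499 N.

P ≈ 499 N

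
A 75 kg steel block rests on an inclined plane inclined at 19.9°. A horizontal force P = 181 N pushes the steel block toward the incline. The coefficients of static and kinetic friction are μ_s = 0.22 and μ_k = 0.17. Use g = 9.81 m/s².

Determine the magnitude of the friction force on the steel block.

f ≈ 80.2 N (up the incline)

Normal direction: N = m g cos θ + P sin θ = 753.4 N.
Along the incline, the net driving force (taking up-slope positive) is P cos θ − m g sin θ = 170.2 − 250.4 = -80.24 N, so equilibrium requires friction f = 80.24 N (up-slope).
The limit of static friction is μ_s N = 165.8 N.
|f_req| = 80.24 ≤ 165.8 N → the steel block is in equilibrium; friction equals the required value.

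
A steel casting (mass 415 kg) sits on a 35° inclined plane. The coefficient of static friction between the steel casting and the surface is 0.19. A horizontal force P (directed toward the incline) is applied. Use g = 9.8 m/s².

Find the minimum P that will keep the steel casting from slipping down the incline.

The steel casting tends to slide down (tan θ > μ_s), so at the point of impending slip friction acts up-slope at its limit: f = μ_s N.
Perpendicular to the incline: N = m g cos θ + P sin θ.
Along the incline: P cos θ + μ_s N = m g sin θ, i.e. P cos θ + μ_s (m g cos θ + P sin θ) = m g sin θ.
Solving, P (cos θ + μ_s sin θ) = m g (sin θ − μ_s cos θ), so P = 4070×0.4179/0.9281 = 1830 N.

P_min ≈ 1830 N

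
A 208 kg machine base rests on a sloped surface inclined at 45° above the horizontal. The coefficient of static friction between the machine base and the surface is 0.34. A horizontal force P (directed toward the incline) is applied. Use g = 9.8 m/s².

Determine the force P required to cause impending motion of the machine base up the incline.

At impending motion up the slope, friction acts down-slope at its limit: f = μ_s N.
Perpendicular to the incline: N = m g cos θ + P sin θ.
Along the incline: P cos θ = m g sin θ + μ_s N = m g sin θ + μ_s (m g cos θ + P sin θ).
Solving, P (cos θ − μ_s sin θ) = m g (sin θ + μ_s cos θ), so P = 208×9.8×(sin 45° + 0.34 cos 45°)/(cos 45° − 0.34 sin 45°) = 2040×0.9475/0.4667 = 4140 N.

P ≈ 4140 N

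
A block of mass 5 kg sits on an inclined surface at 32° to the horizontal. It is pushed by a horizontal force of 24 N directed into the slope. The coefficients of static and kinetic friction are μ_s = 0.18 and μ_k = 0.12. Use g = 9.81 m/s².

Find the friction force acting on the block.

Resolve perpendicular to the incline: N = m g cos θ + P sin θ = 5×9.81×cos 32° + 24×sin 32° = 54.31 N.
Along the incline, the net driving force (taking up-slope positive) is P cos θ − m g sin θ = 20.35 − 25.99 = -5.639 N, so equilibrium requires friction f = 5.639 N (up-slope).
Maximum static friction: μ_s N = 0.18 × 54.31 = 9.777 N.
|f_req| = 5.639 ≤ 9.777 N → the block is in equilibrium; friction equals the required value.

f ≈ 5.64 N (up the incline)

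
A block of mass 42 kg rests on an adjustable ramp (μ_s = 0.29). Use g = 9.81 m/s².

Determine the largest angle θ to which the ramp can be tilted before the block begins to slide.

At the slip threshold, m g sin θ = μ_s · m g cos θ, so tan θ = μ_s.
θ_max = arctan(0.29) = 16.2°.

θ_max ≈ 16.2°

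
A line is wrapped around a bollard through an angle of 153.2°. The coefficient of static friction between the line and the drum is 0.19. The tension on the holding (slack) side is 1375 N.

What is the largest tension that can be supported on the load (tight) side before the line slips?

T_max ≈ 2290 N

At impending slip the capstan equation gives T₂/T₁ = e^{μβ} with β in radians.
β = 153.2° × π/180 = 2.674 rad.
e^{μβ} = e^{0.19×2.674} = 1.662.
T₂ = T₁ · e^{μβ} = 1375 × 1.662 = 2290 N.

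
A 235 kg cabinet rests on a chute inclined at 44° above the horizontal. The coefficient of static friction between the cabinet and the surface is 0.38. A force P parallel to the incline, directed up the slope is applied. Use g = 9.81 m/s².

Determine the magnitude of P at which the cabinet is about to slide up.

P ≈ 2230 N

At impending motion up the slope, friction acts down-slope at its limit: f = μ_s N.
P is parallel to the surface, so N = m g cos θ = 1660 N.
Along the incline: P = m g sin θ + μ_s N = 1600 + 0.38×1660 = 2230 N.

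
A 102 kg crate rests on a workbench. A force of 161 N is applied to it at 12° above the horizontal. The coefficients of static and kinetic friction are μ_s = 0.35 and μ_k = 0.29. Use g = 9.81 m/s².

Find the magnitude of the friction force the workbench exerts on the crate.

f ≈ 157 N

Vertical equilibrium gives N = m g − P sin α = 967.1 N.
The horizontal driving force is P cos α = 157.5 N, so equilibrium needs friction f = 157.5 N.
The static-friction limit is μ_s N = 338.5 N.
Since 157.5 N does not exceed the limit, the crate stays at rest and f = 157 N.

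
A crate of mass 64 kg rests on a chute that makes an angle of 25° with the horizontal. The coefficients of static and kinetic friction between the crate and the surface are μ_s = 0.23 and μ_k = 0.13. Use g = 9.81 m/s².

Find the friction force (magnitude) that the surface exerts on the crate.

f ≈ 74 N (up the incline)

Perpendicular to the surface, N = m g cos θ = 64·9.81·cos 25° = 569 N.
For equilibrium along the incline, friction must balance the weight component: f = m g sin θ = 265.3 N up the slope.
The static-friction ceiling is μ_s N = 0.23 × 569 = 130.9 N.
|265.3| exceeds 130.9 N, so the crate slips down-slope; friction is kinetic, f = μ_k N = 0.13×569 = 74 N.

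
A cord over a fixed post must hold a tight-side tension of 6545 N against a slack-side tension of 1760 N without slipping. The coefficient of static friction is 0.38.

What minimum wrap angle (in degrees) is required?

β_min ≈ 198°

T₂/T₁ = e^{μβ} → β = ln(T₂/T₁)/μ.
β = ln(6545/1760)/0.38 = 1.313/0.38 = 3.456 rad.
In degrees: β = 3.456 × 180/π = 198°.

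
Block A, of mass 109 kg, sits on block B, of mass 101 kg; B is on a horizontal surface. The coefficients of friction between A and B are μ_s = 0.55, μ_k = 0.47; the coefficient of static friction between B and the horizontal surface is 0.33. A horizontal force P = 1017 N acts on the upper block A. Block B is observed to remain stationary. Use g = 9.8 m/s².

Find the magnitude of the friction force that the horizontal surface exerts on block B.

The normal force B exerts on A is simply A's weight, N₁ = 1068 N.
So the A–B interface can sustain at most μ_s N₁ = 587.5 N of static friction.
P = 1017 N exceeds that limit, so A slips over B and the interface friction becomes kinetic: f₁ = μ_k N₁ = 0.47×1068 = 502 N.
B experiences an equal 502 N forward from A (third law). B is in equilibrium, so the floor supplies f₂ = 502 N of static friction (limit μ_s(m_A+m_B)g = 679.1 N, not exceeded).

f ≈ 502 N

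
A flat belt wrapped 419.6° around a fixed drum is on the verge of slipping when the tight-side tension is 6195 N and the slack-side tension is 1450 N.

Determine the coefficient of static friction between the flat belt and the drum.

T₂/T₁ = e^{μβ} → μ = ln(T₂/T₁)/β.
β = 419.6° = 7.323 rad.
μ = ln(6195/1450)/7.323 = ln(4.272)/7.323 = 0.198.

μ ≈ 0.198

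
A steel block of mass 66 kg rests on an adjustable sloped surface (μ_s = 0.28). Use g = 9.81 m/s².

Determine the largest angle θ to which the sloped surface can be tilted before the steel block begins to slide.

θ_max ≈ 15.6°

At the slip threshold, m g sin θ = μ_s · m g cos θ, so tan θ = μ_s.
θ_max = arctan(0.28) = 15.6°.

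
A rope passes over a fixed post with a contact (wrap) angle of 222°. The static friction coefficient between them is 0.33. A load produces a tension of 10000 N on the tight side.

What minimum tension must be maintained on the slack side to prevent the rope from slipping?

T_min ≈ 2780 N

Capstan equation at impending slip: T_tight/T_slack = e^{μβ}.
β = 222° = 3.875 rad; e^{μβ} = e^{0.33×3.875} = 3.592.
T_slack = T_tight / e^{μβ} = 10000 / 3.592 = 2780 N.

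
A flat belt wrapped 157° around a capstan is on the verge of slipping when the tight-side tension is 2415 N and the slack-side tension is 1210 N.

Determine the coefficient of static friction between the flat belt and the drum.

μ ≈ 0.252

T₂/T₁ = e^{μβ} → μ = ln(T₂/T₁)/β.
β = 157° = 2.74 rad.
μ = ln(2415/1210)/2.74 = ln(1.996)/2.74 = 0.252.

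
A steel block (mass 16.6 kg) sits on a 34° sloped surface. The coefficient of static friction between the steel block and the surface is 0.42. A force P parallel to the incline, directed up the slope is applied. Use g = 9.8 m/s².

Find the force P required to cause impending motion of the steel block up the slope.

At impending motion up the slope, friction acts down-slope at its limit: f = μ_s N.
P is parallel to the surface, so N = m g cos θ = 135 N.
Along the incline: P = m g sin θ + μ_s N = 91 + 0.42×135 = 148 N.

P ≈ 148 N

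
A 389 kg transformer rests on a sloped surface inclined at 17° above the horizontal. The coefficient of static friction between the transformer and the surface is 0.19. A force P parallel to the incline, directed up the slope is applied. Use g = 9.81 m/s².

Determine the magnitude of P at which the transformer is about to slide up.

P ≈ 1810 N

At impending motion up the slope, friction acts down-slope at its limit: f = μ_s N.
P is parallel to the surface, so N = m g cos θ = 3650 N.
Along the incline: P = m g sin θ + μ_s N = 1120 + 0.19×3650 = 1810 N.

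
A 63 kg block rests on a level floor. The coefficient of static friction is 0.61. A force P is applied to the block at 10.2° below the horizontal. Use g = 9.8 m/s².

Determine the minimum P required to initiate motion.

N = m g + P sin α (the push presses the block into the level floor).
At impending slip, P cos α = μ_s N = μ_s (m g + P sin α).
Solving: P (cos α − μ_s sin α) = μ_s m g → P = 0.61×617/(cos 10.2° − 0.61 sin 10.2°) = 377/0.8762 = 430 N.

P ≈ 430 N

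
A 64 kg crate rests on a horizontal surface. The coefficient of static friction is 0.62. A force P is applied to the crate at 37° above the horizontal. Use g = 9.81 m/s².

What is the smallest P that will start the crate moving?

P ≈ 332 N

N = m g − P sin α (the pull lifts the crate).
At impending slip, P cos α = μ_s N = μ_s (m g − P sin α).
Solving: P (cos α + μ_s sin α) = μ_s m g → P = 0.62×628/(cos 37° + 0.62 sin 37°) = 389/1.172 = 332 N.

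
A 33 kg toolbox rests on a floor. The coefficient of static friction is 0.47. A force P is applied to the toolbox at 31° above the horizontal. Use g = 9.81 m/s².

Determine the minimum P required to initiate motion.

N = m g − P sin α (the pull lifts the toolbox).
At impending slip, P cos α = μ_s N = μ_s (m g − P sin α).
Solving: P (cos α + μ_s sin α) = μ_s m g → P = 0.47×324/(cos 31° + 0.47 sin 31°) = 152/1.099 = 138 N.

P ≈ 138 N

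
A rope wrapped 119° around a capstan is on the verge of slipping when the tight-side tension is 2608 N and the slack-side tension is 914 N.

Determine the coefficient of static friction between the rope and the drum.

μ ≈ 0.505

T₂/T₁ = e^{μβ} → μ = ln(T₂/T₁)/β.
β = 119° = 2.077 rad.
μ = ln(2608/914)/2.077 = ln(2.853)/2.077 = 0.505.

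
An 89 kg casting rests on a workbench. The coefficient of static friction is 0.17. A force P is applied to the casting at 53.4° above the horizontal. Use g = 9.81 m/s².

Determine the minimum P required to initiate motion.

N = m g − P sin α (the pull lifts the casting).
At impending slip, P cos α = μ_s N = μ_s (m g − P sin α).
Solving: P (cos α + μ_s sin α) = μ_s m g → P = 0.17×873/(cos 53.4° + 0.17 sin 53.4°) = 148/0.7327 = 203 N.

P ≈ 203 N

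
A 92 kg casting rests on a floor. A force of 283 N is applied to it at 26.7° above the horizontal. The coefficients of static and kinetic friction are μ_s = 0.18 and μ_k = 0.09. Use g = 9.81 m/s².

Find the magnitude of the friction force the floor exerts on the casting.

f ≈ 69.8 N

Vertical equilibrium gives N = m g − P sin α = 775.4 N.
For equilibrium, f = P cos α = 283×cos 26.7° = 252.8 N.
The static-friction limit is μ_s N = 139.6 N.
The required friction exceeds μ_s N, so the casting moves and f = μ_k N = 69.8 N.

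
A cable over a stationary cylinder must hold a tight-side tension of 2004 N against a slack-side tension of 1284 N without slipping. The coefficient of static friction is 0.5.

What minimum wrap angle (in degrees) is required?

T₂/T₁ = e^{μβ} → β = ln(T₂/T₁)/μ.
β = ln(2004/1284)/0.5 = 0.4452/0.5 = 0.8903 rad.
In degrees: β = 0.8903 × 180/π = 51°.

β_min ≈ 51°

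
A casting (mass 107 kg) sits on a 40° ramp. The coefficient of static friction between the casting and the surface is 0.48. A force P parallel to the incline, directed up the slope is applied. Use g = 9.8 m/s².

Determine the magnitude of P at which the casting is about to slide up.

P ≈ 1060 N

At impending motion up the slope, friction acts down-slope at its limit: f = μ_s N.
P is parallel to the surface, so N = m g cos θ = 803 N.
Along the incline: P = m g sin θ + μ_s N = 674 + 0.48×803 = 1060 N.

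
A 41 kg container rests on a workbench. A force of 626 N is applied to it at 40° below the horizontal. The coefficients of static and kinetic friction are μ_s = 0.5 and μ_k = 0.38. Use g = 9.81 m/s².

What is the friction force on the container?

f ≈ 306 N

N = m g + P sin α = 402.2 + 626×sin 40° = 804.6 N.
For equilibrium, f = P cos α = 626×cos 40° = 479.5 N.
μ_s N = 0.5 × 804.6 = 402.3 N.
479.5 > 402.3 N → the container slides; f = μ_k N = 0.38×804.6 = 306 N.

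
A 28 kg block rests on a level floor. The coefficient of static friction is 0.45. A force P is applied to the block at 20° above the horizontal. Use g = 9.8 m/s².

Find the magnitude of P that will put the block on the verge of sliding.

P ≈ 113 N

N = m g − P sin α (the pull lifts the block).
At impending slip, P cos α = μ_s N = μ_s (m g − P sin α).
Solving: P (cos α + μ_s sin α) = μ_s m g → P = 0.45×274/(cos 20° + 0.45 sin 20°) = 123/1.094 = 113 N.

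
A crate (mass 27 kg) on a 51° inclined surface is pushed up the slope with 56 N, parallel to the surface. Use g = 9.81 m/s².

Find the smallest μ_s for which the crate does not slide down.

N = m g cos θ = 166.7 N.
Friction must make up the shortfall along the incline: f = m g sin θ − P = 205.8 − 56 = 149.8 N.
At the threshold f = μ_s N, so μ_s,min = 149.8/166.7 = 0.899.

μ_s,min ≈ 0.899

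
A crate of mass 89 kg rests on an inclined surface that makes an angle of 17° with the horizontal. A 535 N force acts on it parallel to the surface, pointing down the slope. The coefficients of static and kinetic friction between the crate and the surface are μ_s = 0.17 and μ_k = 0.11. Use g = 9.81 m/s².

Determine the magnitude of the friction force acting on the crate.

f ≈ 91.8 N (up the incline)

The normal reaction is N = m g cos θ = 834.9 N.
Parallel to the incline, ΣF = 0 gives f = m g sin θ + P = 255.3 + 535 = 790.3 N (up-slope positive).
Static friction can supply at most μ_s N = 141.9 N.
|790.3| exceeds 141.9 N, so the crate slips down-slope; friction is kinetic, f = μ_k N = 0.11×834.9 = 91.8 N.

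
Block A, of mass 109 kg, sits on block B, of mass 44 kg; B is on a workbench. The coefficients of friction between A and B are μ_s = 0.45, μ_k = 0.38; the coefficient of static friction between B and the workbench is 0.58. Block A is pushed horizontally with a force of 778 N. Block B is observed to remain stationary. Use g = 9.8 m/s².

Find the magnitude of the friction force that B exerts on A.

f ≈ 406 N

The normal force B exerts on A is simply A's weight, N₁ = 1068 N.
So the A–B interface can sustain at most μ_s N₁ = 480.7 N of static friction.
P = 778 N exceeds that limit, so A slips over B and the interface friction becomes kinetic: f₁ = μ_k N₁ = 0.38×1068 = 406 N.
B experiences an equal 406 N forward from A (third law). B is in equilibrium, so the floor supplies f₂ = 406 N of static friction (limit μ_s(m_A+m_B)g = 869.7 N, not exceeded).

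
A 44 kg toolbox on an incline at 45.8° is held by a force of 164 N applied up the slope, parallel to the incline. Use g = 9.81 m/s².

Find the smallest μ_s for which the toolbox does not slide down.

μ_s,min ≈ 0.483

N = m g cos θ = 300.9 N.
Friction must make up the shortfall along the incline: f = m g sin θ − P = 309.4 − 164 = 145.4 N.
At the threshold f = μ_s N, so μ_s,min = 145.4/300.9 = 0.483.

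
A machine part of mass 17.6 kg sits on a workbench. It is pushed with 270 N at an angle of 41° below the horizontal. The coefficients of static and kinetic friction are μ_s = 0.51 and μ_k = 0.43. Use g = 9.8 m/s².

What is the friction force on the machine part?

f ≈ 150 N

N = m g + P sin α = 172.5 + 270×sin 41° = 349.6 N.
For equilibrium, f = P cos α = 270×cos 41° = 203.8 N.
The static-friction limit is μ_s N = 178.3 N.
203.8 > 178.3 N → the machine part slides; f = μ_k N = 0.43×349.6 = 150 N.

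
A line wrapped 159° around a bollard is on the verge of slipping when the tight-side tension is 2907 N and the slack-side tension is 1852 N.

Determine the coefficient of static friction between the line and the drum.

T₂/T₁ = e^{μβ} → μ = ln(T₂/T₁)/β.
β = 159° = 2.775 rad.
μ = ln(2907/1852)/2.775 = ln(1.57)/2.775 = 0.162.

μ ≈ 0.162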